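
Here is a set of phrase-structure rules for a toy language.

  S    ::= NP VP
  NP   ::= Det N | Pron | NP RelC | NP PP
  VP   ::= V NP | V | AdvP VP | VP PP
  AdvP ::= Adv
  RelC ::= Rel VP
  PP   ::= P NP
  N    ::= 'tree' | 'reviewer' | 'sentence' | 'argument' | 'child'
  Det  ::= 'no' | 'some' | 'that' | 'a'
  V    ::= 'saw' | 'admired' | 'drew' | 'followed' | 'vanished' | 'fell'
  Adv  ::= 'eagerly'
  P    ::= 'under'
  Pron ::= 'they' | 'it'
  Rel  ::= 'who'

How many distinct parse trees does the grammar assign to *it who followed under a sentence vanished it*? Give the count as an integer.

The two bracketings:
[S [NP [NP [Pron it]] [RelC [Rel who] [VP [VP [V followed]] [PP [P under] [NP [Det a] [N sentence]]]]]] [VP [V vanished] [NP [Pron it]]]]
[S [NP [NP [NP [Pron it]] [RelC [Rel who] [VP [V followed]]]] [PP [P under] [NP [Det a] [N sentence]]]] [VP [V vanished] [NP [Pron it]]]]
The difference turns on whether NP → NP PP is used at the relevant span, versus an alternative expansion of NP.

2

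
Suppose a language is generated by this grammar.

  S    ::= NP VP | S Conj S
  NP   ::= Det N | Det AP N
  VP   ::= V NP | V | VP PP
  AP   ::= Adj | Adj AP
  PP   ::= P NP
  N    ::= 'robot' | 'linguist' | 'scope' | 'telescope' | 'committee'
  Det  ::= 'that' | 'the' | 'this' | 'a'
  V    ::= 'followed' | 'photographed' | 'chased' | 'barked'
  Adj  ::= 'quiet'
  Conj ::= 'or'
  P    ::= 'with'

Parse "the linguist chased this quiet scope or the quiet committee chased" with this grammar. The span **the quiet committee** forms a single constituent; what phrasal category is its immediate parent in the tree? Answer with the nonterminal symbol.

S
  S
    NP
      Det: the
      N: linguist
    VP
      V: chased
      NP
        Det: this
        AP
          Adj: quiet
        N: scope
  Conj: or
  S
    NP
      Det: the
      AP
        Adj: quiet
      N: committee
    VP
      V: chased
The span 'the quiet committee' is the NP node built by NP → Det AP N.
Its mother is the S built by S → NP VP.

S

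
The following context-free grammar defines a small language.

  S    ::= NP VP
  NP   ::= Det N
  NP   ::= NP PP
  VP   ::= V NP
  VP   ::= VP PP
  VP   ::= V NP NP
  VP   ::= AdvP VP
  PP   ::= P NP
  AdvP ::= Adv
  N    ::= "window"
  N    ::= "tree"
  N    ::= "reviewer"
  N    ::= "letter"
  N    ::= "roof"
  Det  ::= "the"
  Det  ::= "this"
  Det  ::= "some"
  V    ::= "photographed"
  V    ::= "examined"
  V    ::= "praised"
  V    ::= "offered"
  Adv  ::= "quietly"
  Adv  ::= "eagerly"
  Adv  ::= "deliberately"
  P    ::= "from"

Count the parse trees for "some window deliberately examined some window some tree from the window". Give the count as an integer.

3

Two of the 3 distinct bracketings:
[S [NP [Det some] [N window]] [VP [VP [AdvP [Adv deliberately]] [VP [V examined] [NP [Det some] [N window]] [NP [Det some] [N tree]]]] [PP [P from] [NP [Det the] [N window]]]]]
[S [NP [Det some] [N window]] [VP [AdvP [Adv deliberately]] [VP [VP [V examined] [NP [Det some] [N window]] [NP [Det some] [N tree]]] [PP [P from] [NP [Det the] [N window]]]]]]
The trees differ in how a recursive rule is bracketed over the same span.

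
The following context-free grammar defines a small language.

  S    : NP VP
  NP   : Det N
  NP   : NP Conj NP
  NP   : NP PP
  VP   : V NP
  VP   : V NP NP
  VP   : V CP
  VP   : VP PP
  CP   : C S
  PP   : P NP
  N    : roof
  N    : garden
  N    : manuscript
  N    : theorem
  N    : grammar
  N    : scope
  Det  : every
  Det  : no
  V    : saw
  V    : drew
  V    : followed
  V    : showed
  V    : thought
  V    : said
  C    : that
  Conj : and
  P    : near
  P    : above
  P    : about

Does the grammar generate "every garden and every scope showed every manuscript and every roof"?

S
  NP
    NP
      Det: every
      N: garden
    Conj: and
    NP
      Det: every
      N: scope
  VP
    V: showed
    NP
      NP
        Det: every
        N: manuscript
      Conj: and
      NP
        Det: every
        N: roof
The bracketing above is licensed at every node by one of the given productions, with S at the root.

Grammatical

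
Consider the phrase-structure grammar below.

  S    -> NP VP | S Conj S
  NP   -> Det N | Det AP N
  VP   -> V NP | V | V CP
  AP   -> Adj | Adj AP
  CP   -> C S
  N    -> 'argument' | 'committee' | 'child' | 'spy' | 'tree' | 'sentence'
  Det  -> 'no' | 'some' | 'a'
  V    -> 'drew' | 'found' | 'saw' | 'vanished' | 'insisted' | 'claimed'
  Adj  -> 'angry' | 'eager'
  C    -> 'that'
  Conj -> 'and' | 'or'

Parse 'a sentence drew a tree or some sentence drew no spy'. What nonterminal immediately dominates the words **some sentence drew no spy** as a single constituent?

[S [S [NP [Det a] [N sentence]] [VP [V drew] [NP [Det a] [N tree]]]] [Conj or] [S [NP [Det some] [N sentence]] [VP [V drew] [NP [Det no] [N spy]]]]]
The span 'some sentence drew no spy' is the S node built by S → NP VP.

S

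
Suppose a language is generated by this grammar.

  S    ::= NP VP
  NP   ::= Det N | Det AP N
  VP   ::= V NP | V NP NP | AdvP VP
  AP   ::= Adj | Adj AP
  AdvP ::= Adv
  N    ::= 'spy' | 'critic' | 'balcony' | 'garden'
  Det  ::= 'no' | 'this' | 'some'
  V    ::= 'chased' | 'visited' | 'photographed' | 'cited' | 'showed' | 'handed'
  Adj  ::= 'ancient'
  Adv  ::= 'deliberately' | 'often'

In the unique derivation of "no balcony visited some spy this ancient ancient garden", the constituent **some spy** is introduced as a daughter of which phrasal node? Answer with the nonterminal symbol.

VP

S
  NP
    Det: no
    N: balcony
  VP
    V: visited
    NP
      Det: some
      N: spy
    NP
      Det: this
      AP
        Adj: ancient
        AP
          Adj: ancient
      N: garden
The span 'some spy' is the NP node built by NP → Det N.
Its mother is the VP built by VP → V NP NP.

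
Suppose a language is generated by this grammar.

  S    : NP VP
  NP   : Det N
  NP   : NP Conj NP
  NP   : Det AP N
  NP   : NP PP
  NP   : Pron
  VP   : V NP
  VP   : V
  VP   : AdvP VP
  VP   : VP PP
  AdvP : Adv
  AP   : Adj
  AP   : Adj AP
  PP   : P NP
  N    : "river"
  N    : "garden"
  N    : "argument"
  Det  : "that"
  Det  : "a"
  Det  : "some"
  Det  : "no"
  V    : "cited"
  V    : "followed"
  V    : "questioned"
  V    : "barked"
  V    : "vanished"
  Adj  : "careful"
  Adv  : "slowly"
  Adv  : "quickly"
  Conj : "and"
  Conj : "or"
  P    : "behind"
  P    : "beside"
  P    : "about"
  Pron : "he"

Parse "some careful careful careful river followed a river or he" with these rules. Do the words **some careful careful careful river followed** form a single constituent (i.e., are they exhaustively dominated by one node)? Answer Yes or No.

[S [NP [Det some] [AP [Adj careful] [AP [Adj careful] [AP [Adj careful]]]] [N river]] [VP [V followed] [NP [NP [Det a] [N river]] [Conj or] [NP [Pron he]]]]]
The smallest constituent containing 'some careful careful careful river followed' is the S spanning 'some careful careful careful river followed a river or he'; no single node in the tree dominates exactly the given words.

No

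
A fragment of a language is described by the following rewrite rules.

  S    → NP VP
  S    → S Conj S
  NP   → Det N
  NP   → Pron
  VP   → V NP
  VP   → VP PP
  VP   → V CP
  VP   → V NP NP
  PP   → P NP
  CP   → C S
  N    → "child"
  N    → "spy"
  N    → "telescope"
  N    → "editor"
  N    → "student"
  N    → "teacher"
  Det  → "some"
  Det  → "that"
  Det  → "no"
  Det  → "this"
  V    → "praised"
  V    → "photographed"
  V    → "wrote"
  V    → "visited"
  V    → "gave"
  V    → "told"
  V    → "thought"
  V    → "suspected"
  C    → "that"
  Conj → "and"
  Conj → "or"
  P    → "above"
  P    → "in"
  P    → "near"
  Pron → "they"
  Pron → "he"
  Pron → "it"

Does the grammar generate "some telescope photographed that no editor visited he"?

S
  NP
    Det: some
    N: telescope
  VP
    V: photographed
    CP
      C: that
      S
        NP
          Det: no
          N: editor
        VP
          V: visited
          NP
            Pron: he
Each bracket corresponds to one application of a listed rule, so the string is derivable from S.

Grammatical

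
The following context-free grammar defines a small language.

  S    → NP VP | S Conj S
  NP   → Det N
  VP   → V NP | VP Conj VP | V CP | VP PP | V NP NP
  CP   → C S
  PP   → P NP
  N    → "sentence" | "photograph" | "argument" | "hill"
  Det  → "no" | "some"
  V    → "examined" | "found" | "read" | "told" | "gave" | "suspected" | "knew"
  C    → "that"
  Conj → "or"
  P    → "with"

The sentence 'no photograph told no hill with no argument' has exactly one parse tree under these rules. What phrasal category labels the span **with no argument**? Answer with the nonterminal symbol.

[S [NP [Det no] [N photograph]] [VP [VP [V told] [NP [Det no] [N hill]]] [PP [P with] [NP [Det no] [N argument]]]]]
The span 'with no argument' is the PP node built by PP → P NP.

PP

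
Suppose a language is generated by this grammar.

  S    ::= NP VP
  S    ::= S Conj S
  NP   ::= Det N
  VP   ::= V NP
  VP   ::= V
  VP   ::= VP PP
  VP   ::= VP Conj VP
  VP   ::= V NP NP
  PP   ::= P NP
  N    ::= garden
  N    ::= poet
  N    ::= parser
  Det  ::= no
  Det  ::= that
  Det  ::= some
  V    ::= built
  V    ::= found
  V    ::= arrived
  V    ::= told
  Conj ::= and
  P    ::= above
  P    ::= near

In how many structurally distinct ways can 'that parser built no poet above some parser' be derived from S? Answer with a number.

[S [NP [Det that] [N parser]] [VP [VP [V built] [NP [Det no] [N poet]]] [PP [P above] [NP [Det some] [N parser]]]]]
No rule offers an alternative attachment or grouping for any span, so this is the only derivation.

1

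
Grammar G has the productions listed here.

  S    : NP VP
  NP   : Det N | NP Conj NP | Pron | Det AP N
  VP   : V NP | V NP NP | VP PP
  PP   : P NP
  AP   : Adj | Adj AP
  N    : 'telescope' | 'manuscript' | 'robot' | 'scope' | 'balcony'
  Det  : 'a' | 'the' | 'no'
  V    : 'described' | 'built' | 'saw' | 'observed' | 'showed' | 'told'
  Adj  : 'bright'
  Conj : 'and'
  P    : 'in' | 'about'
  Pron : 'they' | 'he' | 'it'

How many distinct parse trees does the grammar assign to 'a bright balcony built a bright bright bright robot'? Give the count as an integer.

1

[S [NP [Det a] [AP [Adj bright]] [N balcony]] [VP [V built] [NP [Det a] [AP [Adj bright] [AP [Adj bright] [AP [Adj bright]]]] [N robot]]]]
No rule offers an alternative attachment or grouping for any span, so this is the only derivation.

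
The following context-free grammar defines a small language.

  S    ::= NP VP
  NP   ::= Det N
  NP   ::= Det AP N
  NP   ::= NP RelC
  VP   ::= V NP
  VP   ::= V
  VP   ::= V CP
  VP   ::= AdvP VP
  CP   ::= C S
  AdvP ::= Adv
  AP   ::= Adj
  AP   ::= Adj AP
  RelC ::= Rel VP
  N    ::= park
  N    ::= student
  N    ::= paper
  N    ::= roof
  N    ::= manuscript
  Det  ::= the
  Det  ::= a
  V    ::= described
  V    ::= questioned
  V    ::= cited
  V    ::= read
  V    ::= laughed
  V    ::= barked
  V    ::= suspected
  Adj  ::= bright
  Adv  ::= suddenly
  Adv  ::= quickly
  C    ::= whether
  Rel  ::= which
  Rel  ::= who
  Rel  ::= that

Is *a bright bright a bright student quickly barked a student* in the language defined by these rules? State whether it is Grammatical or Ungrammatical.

Ungrammatical

An Adj word can never sit immediately before a Det word in any string this grammar generates, so the substring 'bright a' rules out a derivation.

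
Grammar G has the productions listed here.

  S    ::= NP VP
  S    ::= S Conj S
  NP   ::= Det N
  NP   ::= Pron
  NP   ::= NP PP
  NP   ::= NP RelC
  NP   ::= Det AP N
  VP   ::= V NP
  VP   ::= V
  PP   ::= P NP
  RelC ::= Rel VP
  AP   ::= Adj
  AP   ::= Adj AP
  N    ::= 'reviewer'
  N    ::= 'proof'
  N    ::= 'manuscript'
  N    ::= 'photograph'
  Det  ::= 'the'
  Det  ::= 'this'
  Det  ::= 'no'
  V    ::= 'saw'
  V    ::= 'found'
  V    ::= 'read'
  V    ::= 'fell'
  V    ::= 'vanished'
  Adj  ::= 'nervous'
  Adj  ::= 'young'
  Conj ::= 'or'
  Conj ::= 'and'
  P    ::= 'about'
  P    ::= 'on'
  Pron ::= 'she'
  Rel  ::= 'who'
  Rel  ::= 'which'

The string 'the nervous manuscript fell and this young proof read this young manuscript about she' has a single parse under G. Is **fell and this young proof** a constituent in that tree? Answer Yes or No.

[S [S [NP [Det the] [AP [Adj nervous]] [N manuscript]] [VP [V fell]]] [Conj and] [S [NP [Det this] [AP [Adj young]] [N proof]] [VP [V read] [NP [NP [Det this] [AP [Adj young]] [N manuscript]] [PP [P about] [NP [Pron she]]]]]]]
The smallest constituent containing 'fell and this young proof' is the S spanning 'the nervous manuscript fell and this young proof read this young manuscript about she'; no single node in the tree dominates exactly the given words.

No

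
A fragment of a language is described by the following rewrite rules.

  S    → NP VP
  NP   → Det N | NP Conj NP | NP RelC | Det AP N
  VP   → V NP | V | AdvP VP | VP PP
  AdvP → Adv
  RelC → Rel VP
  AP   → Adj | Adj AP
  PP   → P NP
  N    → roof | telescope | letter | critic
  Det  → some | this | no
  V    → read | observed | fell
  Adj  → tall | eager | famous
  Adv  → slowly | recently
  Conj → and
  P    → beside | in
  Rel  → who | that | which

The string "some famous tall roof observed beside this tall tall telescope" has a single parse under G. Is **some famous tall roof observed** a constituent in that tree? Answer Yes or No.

[S [NP [Det some] [AP [Adj famous] [AP [Adj tall]]] [N roof]] [VP [VP [V observed]] [PP [P beside] [NP [Det this] [AP [Adj tall] [AP [Adj tall]]] [N telescope]]]]]
The smallest constituent containing 'some famous tall roof observed' is the S spanning 'some famous tall roof observed beside this tall tall telescope'; no single node in the tree dominates exactly the given words.

No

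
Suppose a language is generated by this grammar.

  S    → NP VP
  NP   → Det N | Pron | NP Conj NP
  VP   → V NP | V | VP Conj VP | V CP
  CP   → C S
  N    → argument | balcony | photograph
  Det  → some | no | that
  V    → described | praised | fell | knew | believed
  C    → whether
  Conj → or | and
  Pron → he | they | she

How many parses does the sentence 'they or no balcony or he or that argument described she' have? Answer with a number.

Two of the 5 distinct bracketings:
[S [NP [NP [Pron they]] [Conj or] [NP [NP [Det no] [N balcony]] [Conj or] [NP [NP [Pron he]] [Conj or] [NP [Det that] [N argument]]]]] [VP [V described] [NP [Pron she]]]]
[S [NP [NP [Pron they]] [Conj or] [NP [NP [NP [Det no] [N balcony]] [Conj or] [NP [Pron he]]] [Conj or] [NP [Det that] [N argument]]]] [VP [V described] [NP [Pron she]]]]
The trees differ in how a recursive rule is bracketed over the same span.

5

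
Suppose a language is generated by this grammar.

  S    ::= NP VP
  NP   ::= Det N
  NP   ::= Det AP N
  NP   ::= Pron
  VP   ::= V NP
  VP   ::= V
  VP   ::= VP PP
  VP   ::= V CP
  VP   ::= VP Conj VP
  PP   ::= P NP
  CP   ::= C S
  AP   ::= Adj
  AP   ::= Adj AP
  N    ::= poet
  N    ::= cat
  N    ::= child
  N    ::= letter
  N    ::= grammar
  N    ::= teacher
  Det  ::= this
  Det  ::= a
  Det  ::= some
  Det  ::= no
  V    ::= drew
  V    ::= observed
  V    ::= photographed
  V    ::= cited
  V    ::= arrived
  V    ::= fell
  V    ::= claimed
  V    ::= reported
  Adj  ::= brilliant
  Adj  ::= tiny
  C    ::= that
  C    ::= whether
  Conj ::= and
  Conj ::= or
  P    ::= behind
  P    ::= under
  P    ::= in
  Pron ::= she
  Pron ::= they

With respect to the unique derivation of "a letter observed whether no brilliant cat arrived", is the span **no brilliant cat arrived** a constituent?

[S [NP [Det a] [N letter]] [VP [V observed] [CP [C whether] [S [NP [Det no] [AP [Adj brilliant]] [N cat]] [VP [V arrived]]]]]]
The words 'no brilliant cat arrived' are exhaustively dominated by a single S node (built by S → NP VP), so they form a constituent.

Yes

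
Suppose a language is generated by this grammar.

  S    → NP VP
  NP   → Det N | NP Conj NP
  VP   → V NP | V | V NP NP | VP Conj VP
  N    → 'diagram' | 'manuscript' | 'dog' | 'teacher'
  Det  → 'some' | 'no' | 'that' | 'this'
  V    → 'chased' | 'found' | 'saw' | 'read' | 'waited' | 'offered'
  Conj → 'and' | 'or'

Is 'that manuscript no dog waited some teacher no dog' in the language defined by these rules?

Ungrammatical

For S → NP VP, the only prefix that parses as NP is 'that manuscript', but the remainder 'no dog waited some teacher no dog' is not a VP under these rules.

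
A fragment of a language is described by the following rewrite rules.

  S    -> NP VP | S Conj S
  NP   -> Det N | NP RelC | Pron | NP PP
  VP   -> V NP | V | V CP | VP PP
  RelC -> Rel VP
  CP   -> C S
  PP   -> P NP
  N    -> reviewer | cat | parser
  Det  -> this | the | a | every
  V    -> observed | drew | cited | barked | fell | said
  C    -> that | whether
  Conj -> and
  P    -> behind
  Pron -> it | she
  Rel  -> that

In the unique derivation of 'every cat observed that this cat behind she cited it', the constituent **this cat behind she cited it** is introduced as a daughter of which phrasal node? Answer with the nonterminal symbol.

S
  NP
    Det: every
    N: cat
  VP
    V: observed
    CP
      C: that
      S
        NP
          NP
            Det: this
            N: cat
          PP
            P: behind
            NP
              Pron: she
        VP
          V: cited
          NP
            Pron: it
The span 'this cat behind she cited it' is the S node built by S → NP VP.
Its mother is the CP built by CP → C S.

CP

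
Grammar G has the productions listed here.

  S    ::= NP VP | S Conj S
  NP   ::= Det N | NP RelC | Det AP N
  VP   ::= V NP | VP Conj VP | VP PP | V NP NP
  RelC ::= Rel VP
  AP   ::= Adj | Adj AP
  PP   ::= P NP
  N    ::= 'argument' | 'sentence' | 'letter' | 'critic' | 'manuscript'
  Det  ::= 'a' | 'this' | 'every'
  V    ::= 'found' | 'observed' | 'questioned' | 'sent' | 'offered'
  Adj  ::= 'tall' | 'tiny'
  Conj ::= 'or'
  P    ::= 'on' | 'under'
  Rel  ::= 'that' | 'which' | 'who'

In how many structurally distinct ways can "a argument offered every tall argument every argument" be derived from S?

[S [NP [Det a] [N argument]] [VP [V offered] [NP [Det every] [AP [Adj tall]] [N argument]] [NP [Det every] [N argument]]]]
No rule offers an alternative attachment or grouping for any span, so this is the only derivation.

1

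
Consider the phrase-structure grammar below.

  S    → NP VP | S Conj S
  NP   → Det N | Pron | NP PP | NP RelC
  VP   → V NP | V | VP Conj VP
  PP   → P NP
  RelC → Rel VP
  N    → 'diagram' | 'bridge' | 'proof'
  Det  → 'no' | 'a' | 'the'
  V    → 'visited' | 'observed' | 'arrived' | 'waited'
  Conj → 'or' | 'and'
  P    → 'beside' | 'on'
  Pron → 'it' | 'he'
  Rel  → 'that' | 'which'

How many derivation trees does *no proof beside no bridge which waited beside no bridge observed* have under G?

Two of the 3 distinct bracketings:
[S [NP [NP [Det no] [N proof]] [PP [P beside] [NP [NP [NP [Det no] [N bridge]] [RelC [Rel which] [VP [V waited]]]] [PP [P beside] [NP [Det no] [N bridge]]]]]] [VP [V observed]]]
[S [NP [NP [NP [Det no] [N proof]] [PP [P beside] [NP [NP [Det no] [N bridge]] [RelC [Rel which] [VP [V waited]]]]]] [PP [P beside] [NP [Det no] [N bridge]]]] [VP [V observed]]]
The trees differ in how a recursive rule is bracketed over the same span.

3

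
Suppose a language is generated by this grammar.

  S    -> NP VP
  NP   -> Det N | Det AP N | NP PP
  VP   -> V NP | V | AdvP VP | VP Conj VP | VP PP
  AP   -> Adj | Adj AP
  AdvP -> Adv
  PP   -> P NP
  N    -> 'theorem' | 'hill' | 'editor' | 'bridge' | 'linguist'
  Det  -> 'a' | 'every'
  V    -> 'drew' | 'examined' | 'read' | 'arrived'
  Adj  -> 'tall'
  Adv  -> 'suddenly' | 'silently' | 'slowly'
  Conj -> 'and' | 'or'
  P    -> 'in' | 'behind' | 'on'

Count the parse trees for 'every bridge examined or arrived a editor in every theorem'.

Two of the 3 distinct bracketings:
[S [NP [Det every] [N bridge]] [VP [VP [V examined]] [Conj or] [VP [V arrived] [NP [NP [Det a] [N editor]] [PP [P in] [NP [Det every] [N theorem]]]]]]]
[S [NP [Det every] [N bridge]] [VP [VP [V examined]] [Conj or] [VP [VP [V arrived] [NP [Det a] [N editor]]] [PP [P in] [NP [Det every] [N theorem]]]]]]
The difference turns on whether NP → NP PP is used at the relevant span, versus an alternative expansion of NP.

3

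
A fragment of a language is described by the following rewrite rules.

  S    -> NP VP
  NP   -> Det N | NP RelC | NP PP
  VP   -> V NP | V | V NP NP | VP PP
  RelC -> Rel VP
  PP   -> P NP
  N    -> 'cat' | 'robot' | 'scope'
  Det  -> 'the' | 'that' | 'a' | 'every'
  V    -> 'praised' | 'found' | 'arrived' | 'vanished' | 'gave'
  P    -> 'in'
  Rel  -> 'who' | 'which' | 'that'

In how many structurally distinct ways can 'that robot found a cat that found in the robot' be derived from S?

3

Two of the 3 distinct bracketings:
[S [NP [Det that] [N robot]] [VP [V found] [NP [NP [Det a] [N cat]] [RelC [Rel that] [VP [VP [V found]] [PP [P in] [NP [Det the] [N robot]]]]]]]]
[S [NP [Det that] [N robot]] [VP [V found] [NP [NP [NP [Det a] [N cat]] [RelC [Rel that] [VP [V found]]]] [PP [P in] [NP [Det the] [N robot]]]]]]
The difference turns on whether NP → NP PP is used at the relevant span, versus an alternative expansion of NP.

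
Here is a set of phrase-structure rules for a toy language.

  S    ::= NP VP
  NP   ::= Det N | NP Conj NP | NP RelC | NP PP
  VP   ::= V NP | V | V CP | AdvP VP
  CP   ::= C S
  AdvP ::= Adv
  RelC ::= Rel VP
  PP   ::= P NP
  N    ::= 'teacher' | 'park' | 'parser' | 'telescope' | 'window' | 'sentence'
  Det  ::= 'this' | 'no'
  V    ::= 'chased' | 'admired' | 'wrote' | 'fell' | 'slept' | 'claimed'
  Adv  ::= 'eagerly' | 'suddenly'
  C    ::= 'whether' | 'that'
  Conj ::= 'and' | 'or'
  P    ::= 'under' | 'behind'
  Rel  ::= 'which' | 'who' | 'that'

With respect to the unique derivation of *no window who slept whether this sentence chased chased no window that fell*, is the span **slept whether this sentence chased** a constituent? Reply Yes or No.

[S [NP [NP [Det no] [N window]] [RelC [Rel who] [VP [V slept] [CP [C whether] [S [NP [Det this] [N sentence]] [VP [V chased]]]]]]] [VP [V chased] [NP [NP [Det no] [N window]] [RelC [Rel that] [VP [V fell]]]]]]
The words 'slept whether this sentence chased' are exhaustively dominated by a single VP node (built by VP → V CP), so they form a constituent.

Yes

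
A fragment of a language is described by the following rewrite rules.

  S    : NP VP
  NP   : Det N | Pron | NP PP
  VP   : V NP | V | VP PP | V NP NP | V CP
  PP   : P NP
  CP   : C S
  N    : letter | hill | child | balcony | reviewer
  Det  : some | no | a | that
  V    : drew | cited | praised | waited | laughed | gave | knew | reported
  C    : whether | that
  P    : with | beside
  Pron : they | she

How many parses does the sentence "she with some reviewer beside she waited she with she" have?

Two of the 4 distinct bracketings:
[S [NP [NP [Pron she]] [PP [P with] [NP [NP [Det some] [N reviewer]] [PP [P beside] [NP [Pron she]]]]]] [VP [V waited] [NP [NP [Pron she]] [PP [P with] [NP [Pron she]]]]]]
[S [NP [NP [Pron she]] [PP [P with] [NP [NP [Det some] [N reviewer]] [PP [P beside] [NP [Pron she]]]]]] [VP [VP [V waited] [NP [Pron she]]] [PP [P with] [NP [Pron she]]]]]
The difference turns on whether VP → VP PP is used at the relevant span, versus an alternative expansion of VP.

4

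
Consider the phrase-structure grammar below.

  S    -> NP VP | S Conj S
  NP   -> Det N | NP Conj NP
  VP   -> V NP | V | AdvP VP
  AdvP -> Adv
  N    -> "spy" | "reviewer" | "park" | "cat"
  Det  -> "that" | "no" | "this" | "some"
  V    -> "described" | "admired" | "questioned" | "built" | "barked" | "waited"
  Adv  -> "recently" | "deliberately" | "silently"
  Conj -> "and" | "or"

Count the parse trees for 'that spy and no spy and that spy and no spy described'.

Two of the 5 distinct bracketings:
[S [NP [NP [Det that] [N spy]] [Conj and] [NP [NP [Det no] [N spy]] [Conj and] [NP [NP [Det that] [N spy]] [Conj and] [NP [Det no] [N spy]]]]] [VP [V described]]]
[S [NP [NP [Det that] [N spy]] [Conj and] [NP [NP [NP [Det no] [N spy]] [Conj and] [NP [Det that] [N spy]]] [Conj and] [NP [Det no] [N spy]]]] [VP [V described]]]
The trees differ in how a recursive rule is bracketed over the same span.

5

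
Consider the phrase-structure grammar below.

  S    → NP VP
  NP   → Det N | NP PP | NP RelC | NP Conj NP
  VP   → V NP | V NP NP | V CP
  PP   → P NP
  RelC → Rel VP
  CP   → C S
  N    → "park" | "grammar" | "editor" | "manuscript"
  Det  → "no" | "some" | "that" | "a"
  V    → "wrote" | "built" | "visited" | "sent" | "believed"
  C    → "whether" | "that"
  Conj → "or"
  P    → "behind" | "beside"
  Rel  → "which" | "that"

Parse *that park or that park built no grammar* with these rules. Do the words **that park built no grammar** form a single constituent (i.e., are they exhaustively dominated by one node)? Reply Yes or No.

[S [NP [NP [Det that] [N park]] [Conj or] [NP [Det that] [N park]]] [VP [V built] [NP [Det no] [N grammar]]]]
The smallest constituent containing 'that park built no grammar' is the S spanning 'that park or that park built no grammar'; no single node in the tree dominates exactly the given words.

No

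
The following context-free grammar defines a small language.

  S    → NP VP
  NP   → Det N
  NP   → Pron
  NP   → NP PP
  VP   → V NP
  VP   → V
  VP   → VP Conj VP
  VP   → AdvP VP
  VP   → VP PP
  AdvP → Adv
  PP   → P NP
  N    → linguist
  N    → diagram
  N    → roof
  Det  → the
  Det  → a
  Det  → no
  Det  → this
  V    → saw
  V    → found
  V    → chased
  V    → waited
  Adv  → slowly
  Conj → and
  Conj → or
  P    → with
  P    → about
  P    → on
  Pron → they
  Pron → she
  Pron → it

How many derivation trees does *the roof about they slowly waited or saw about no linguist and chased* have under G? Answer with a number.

9

Two of the 9 distinct bracketings:
[S [NP [NP [Det the] [N roof]] [PP [P about] [NP [Pron they]]]] [VP [VP [AdvP [Adv slowly]] [VP [V waited]]] [Conj or] [VP [VP [VP [V saw]] [PP [P about] [NP [Det no] [N linguist]]]] [Conj and] [VP [V chased]]]]]
[S [NP [NP [Det the] [N roof]] [PP [P about] [NP [Pron they]]]] [VP [VP [VP [AdvP [Adv slowly]] [VP [V waited]]] [Conj or] [VP [VP [V saw]] [PP [P about] [NP [Det no] [N linguist]]]]] [Conj and] [VP [V chased]]]]
The trees differ in how a recursive rule is bracketed over the same span.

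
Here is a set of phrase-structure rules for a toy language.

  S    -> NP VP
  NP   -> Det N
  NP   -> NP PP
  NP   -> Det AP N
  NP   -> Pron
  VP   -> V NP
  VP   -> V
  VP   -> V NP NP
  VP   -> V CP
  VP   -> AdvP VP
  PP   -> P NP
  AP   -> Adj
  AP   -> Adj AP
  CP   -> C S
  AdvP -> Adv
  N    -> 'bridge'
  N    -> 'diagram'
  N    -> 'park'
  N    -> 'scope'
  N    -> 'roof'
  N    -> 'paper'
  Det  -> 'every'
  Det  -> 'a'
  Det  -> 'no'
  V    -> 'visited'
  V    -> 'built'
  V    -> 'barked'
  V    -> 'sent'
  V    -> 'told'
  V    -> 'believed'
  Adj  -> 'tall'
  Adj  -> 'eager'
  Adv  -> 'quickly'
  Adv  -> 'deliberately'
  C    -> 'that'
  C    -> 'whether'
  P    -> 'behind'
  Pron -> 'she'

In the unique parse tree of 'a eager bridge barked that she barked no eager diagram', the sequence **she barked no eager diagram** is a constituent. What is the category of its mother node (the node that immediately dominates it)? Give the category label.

[S [NP [Det a] [AP [Adj eager]] [N bridge]] [VP [V barked] [CP [C that] [S [NP [Pron she]] [VP [V barked] [NP [Det no] [AP [Adj eager]] [N diagram]]]]]]]
The span 'she barked no eager diagram' is the S node built by S → NP VP.
Its mother is the CP built by CP → C S.

CP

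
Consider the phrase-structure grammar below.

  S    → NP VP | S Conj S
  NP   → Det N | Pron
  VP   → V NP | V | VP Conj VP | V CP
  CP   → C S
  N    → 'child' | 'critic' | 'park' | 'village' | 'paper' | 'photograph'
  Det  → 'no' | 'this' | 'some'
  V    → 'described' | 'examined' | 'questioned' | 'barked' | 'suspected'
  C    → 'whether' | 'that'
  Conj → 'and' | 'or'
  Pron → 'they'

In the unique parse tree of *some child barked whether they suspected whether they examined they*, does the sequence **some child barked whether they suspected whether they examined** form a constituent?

No

[S [NP [Det some] [N child]] [VP [V barked] [CP [C whether] [S [NP [Pron they]] [VP [V suspected] [CP [C whether] [S [NP [Pron they]] [VP [V examined] [NP [Pron they]]]]]]]]]]
The smallest constituent containing 'some child barked whether they suspected whether they examined' is the S spanning 'some child barked whether they suspected whether they examined they'; no single node in the tree dominates exactly the given words.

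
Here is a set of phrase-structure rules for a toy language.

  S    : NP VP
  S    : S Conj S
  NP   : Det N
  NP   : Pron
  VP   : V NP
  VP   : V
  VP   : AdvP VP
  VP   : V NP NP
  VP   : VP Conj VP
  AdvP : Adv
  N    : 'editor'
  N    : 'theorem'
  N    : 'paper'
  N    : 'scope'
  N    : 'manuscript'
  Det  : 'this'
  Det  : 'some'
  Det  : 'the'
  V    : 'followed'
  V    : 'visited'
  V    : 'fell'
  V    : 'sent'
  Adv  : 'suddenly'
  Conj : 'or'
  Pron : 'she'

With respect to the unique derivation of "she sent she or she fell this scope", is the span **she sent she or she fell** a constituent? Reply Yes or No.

No

[S [S [NP [Pron she]] [VP [V sent] [NP [Pron she]]]] [Conj or] [S [NP [Pron she]] [VP [V fell] [NP [Det this] [N scope]]]]]
The smallest constituent containing 'she sent she or she fell' is the S spanning 'she sent she or she fell this scope'; no single node in the tree dominates exactly the given words.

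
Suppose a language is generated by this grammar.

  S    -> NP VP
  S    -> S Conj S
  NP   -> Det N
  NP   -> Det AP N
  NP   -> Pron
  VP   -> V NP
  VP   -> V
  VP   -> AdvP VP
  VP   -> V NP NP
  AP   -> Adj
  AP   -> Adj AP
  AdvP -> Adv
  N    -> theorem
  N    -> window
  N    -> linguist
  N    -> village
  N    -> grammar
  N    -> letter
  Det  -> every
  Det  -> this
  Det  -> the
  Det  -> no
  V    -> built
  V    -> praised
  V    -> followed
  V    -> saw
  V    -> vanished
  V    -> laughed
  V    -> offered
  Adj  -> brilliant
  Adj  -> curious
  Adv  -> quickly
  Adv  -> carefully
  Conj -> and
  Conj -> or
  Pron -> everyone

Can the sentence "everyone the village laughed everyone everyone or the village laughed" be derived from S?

Ungrammatical

For S → NP VP, the only prefix that parses as NP is 'everyone', but the remainder 'the village laughed everyone everyone or the village laughed' is not a VP under these rules. The alternative S rule S → S Conj S likewise has no satisfying split.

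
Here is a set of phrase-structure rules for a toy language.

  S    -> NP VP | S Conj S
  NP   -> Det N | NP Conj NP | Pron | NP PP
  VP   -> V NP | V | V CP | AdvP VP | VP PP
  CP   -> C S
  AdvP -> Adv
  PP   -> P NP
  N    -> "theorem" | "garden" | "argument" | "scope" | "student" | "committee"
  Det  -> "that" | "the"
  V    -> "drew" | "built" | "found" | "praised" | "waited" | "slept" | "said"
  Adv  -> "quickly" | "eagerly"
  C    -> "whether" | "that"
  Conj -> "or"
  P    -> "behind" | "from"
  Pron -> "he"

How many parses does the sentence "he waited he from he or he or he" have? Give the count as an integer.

Two of the 7 distinct bracketings:
[S [NP [Pron he]] [VP [V waited] [NP [NP [NP [Pron he]] [PP [P from] [NP [Pron he]]]] [Conj or] [NP [NP [Pron he]] [Conj or] [NP [Pron he]]]]]]
[S [NP [Pron he]] [VP [V waited] [NP [NP [NP [NP [Pron he]] [PP [P from] [NP [Pron he]]]] [Conj or] [NP [Pron he]]] [Conj or] [NP [Pron he]]]]]
The trees differ in how a recursive rule is bracketed over the same span.

7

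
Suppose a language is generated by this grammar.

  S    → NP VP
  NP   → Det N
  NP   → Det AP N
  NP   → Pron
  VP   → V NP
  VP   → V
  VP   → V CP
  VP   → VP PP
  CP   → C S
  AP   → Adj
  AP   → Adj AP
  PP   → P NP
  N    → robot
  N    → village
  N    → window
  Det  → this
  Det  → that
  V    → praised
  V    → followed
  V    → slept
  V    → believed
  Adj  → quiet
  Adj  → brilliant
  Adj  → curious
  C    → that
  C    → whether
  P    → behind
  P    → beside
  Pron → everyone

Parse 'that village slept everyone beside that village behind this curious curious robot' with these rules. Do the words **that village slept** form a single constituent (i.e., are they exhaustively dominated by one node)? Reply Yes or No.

No

[S [NP [Det that] [N village]] [VP [VP [VP [V slept] [NP [Pron everyone]]] [PP [P beside] [NP [Det that] [N village]]]] [PP [P behind] [NP [Det this] [AP [Adj curious] [AP [Adj curious]]] [N robot]]]]]
The smallest constituent containing 'that village slept' is the S spanning 'that village slept everyone beside that village behind this curious curious robot'; no single node in the tree dominates exactly the given words.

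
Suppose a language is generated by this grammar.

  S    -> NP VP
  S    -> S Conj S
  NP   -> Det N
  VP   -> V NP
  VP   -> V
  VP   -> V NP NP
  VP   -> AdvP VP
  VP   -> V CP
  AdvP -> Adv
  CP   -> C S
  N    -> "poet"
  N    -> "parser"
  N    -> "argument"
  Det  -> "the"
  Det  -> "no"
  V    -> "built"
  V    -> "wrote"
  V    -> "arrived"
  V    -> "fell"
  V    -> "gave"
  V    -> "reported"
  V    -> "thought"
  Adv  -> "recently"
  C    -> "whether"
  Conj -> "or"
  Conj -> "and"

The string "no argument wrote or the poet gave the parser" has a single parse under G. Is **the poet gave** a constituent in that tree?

[S [S [NP [Det no] [N argument]] [VP [V wrote]]] [Conj or] [S [NP [Det the] [N poet]] [VP [V gave] [NP [Det the] [N parser]]]]]
The smallest constituent containing 'the poet gave' is the S spanning 'the poet gave the parser'; no single node in the tree dominates exactly the given words.

No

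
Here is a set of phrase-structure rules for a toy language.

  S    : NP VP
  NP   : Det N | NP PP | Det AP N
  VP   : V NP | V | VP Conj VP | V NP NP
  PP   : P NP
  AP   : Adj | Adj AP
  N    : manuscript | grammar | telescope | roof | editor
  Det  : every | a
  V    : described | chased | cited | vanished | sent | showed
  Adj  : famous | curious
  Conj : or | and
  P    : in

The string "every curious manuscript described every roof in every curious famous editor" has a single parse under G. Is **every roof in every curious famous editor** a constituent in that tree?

[S [NP [Det every] [AP [Adj curious]] [N manuscript]] [VP [V described] [NP [NP [Det every] [N roof]] [PP [P in] [NP [Det every] [AP [Adj curious] [AP [Adj famous]]] [N editor]]]]]]
The words 'every roof in every curious famous editor' are exhaustively dominated by a single NP node (built by NP → NP PP), so they form a constituent.

Yes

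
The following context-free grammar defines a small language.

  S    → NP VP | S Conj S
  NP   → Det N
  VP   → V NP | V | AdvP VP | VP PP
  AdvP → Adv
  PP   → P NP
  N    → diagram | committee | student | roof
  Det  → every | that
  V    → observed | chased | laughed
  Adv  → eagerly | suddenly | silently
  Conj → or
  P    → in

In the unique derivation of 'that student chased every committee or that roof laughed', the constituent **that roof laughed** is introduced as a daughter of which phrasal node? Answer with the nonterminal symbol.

S

S
  S
    NP
      Det: that
      N: student
    VP
      V: chased
      NP
        Det: every
        N: committee
  Conj: or
  S
    NP
      Det: that
      N: roof
    VP
      V: laughed
The span 'that roof laughed' is the S node built by S → NP VP.
Its mother is the S built by S → S Conj S.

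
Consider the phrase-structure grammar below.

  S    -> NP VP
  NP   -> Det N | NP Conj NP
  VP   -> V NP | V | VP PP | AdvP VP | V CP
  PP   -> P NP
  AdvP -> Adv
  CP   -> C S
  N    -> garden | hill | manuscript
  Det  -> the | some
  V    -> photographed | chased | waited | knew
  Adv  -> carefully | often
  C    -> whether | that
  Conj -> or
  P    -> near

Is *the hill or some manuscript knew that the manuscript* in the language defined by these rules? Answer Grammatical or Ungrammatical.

Ungrammatical

For S → NP VP, every NP-prefix leaves a non-VP remainder: after 'the hill' the remainder is not a VP; after 'the hill or some manuscript' the remainder is not a VP.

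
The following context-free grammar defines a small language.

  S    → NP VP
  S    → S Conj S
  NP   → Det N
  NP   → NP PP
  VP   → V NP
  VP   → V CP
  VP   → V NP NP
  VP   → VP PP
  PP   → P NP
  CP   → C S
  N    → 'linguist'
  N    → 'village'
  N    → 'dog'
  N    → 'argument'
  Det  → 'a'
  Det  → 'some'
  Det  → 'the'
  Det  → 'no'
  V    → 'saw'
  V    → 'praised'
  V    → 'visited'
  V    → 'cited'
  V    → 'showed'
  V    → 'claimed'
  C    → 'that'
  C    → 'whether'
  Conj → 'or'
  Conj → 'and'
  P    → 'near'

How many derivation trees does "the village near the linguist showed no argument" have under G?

[S [NP [NP [Det the] [N village]] [PP [P near] [NP [Det the] [N linguist]]]] [VP [V showed] [NP [Det no] [N argument]]]]
No rule offers an alternative attachment or grouping for any span, so this is the only derivation.

1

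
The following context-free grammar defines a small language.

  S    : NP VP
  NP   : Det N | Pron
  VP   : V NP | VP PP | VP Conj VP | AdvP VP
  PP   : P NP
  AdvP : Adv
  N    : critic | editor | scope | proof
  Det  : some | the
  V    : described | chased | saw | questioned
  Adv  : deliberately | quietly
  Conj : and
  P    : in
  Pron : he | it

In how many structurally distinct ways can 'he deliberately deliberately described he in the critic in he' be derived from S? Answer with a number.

6

Two of the 6 distinct bracketings:
[S [NP [Pron he]] [VP [VP [VP [AdvP [Adv deliberately]] [VP [AdvP [Adv deliberately]] [VP [V described] [NP [Pron he]]]]] [PP [P in] [NP [Det the] [N critic]]]] [PP [P in] [NP [Pron he]]]]]
[S [NP [Pron he]] [VP [VP [AdvP [Adv deliberately]] [VP [VP [AdvP [Adv deliberately]] [VP [V described] [NP [Pron he]]]] [PP [P in] [NP [Det the] [N critic]]]]] [PP [P in] [NP [Pron he]]]]]
The trees differ in how a recursive rule is bracketed over the same span.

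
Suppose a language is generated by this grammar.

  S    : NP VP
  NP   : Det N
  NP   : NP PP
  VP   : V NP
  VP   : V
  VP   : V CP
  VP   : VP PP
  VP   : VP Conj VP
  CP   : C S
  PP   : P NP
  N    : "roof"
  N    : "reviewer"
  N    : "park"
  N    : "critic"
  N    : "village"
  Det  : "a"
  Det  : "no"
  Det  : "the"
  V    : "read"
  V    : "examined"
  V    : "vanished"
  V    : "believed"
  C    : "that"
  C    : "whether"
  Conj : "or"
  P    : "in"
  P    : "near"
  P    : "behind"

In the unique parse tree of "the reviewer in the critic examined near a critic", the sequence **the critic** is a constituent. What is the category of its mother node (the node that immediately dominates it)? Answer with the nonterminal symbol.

S
  NP
    NP
      Det: the
      N: reviewer
    PP
      P: in
      NP
        Det: the
        N: critic
  VP
    VP
      V: examined
    PP
      P: near
      NP
        Det: a
        N: critic
The span 'the critic' is the NP node built by NP → Det N.
Its mother is the PP built by PP → P NP.

PP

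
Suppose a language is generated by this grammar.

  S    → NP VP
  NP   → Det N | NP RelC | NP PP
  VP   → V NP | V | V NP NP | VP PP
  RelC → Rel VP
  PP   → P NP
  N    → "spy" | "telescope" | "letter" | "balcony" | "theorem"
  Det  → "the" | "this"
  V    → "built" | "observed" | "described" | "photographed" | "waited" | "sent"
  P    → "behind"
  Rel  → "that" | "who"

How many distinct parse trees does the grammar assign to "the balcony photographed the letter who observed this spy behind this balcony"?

6

Two of the 6 distinct bracketings:
[S [NP [Det the] [N balcony]] [VP [V photographed] [NP [NP [Det the] [N letter]] [RelC [Rel who] [VP [V observed] [NP [NP [Det this] [N spy]] [PP [P behind] [NP [Det this] [N balcony]]]]]]]]]
[S [NP [Det the] [N balcony]] [VP [V photographed] [NP [NP [Det the] [N letter]] [RelC [Rel who] [VP [VP [V observed] [NP [Det this] [N spy]]] [PP [P behind] [NP [Det this] [N balcony]]]]]]]]
The difference turns on whether NP → NP PP is used at the relevant span, versus an alternative expansion of NP.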